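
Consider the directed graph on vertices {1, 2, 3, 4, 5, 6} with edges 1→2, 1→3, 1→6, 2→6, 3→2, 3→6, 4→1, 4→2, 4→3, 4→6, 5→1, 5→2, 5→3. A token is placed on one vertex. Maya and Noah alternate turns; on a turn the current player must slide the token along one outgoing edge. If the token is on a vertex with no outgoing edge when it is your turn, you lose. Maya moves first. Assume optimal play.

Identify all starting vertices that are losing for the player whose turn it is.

5, 6

Use the standard recursion: the mover loses at a terminal position; elsewhere, the mover wins exactly when some move hands the opponent an L position.
Every edge goes from a vertex to one that appears earlier in the order 6, 2, 3, 1, 4, 5, so processing vertices in that order labels each vertex after all of its successors.
6: no outgoing edge → L
2: can move to 6, which is L ⇒ W
3: can move to 6, which is L ⇒ W
1: can move to 6, which is L ⇒ W
4: can move to 6, which is L ⇒ W
5: moves to 1(W), 3(W), 2(W); every one is W ⇒ L
The losing starting vertices are exactly the entries labelled L in this table (2 of them).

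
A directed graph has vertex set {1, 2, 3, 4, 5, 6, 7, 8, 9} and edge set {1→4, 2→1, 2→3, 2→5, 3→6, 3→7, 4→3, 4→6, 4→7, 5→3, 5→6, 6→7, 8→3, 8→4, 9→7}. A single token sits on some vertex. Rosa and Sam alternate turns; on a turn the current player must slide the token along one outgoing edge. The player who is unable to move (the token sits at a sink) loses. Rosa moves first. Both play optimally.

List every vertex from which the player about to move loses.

Use the standard recursion: the mover loses at a terminal position; elsewhere, the mover wins exactly when some move hands the opponent an L position.
Every edge goes from a vertex to one that appears earlier in the order 7, 6, 3, 4, 5, 1, 9, 2, 8, so processing vertices in that order labels each vertex after all of its successors.
7: no outgoing edge → L
6: →7(L), so W
3: →7(L), so W
4: →7(L), so W
5: →3(W), 6(W) — all W, so L
1: →4(W) only, which is W, so L
9: →7(L), so W
2: →1(L), so W
8: →4(W), 3(W) — all W, so L
Reading off the rows marked L gives the requested list; there are 4 such vertices.

1, 5, 7, 8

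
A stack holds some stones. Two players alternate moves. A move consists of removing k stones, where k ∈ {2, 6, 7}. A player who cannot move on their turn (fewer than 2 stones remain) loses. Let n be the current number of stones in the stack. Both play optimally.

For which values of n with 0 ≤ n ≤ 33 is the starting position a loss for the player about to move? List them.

0, 1, 4, 5, 9, 13, 14, 17, 18, 22, 26, 27, 30, 31

Label each position W (a win for the player to move) or L (a loss). A position with no legal move is L; any other position is W exactly when some move reaches an L, and L when every move reaches a W.
n=0: no move → L
n=1: no move → L
n=2: reaches L-position 0 → W
n=3: reaches L-position 1 → W
n=4: only reaches 2(W), which is W → L
n=5: only reaches 3(W), which is W → L
n=6: reaches L-position 4 → W
n=7: reaches L-position 5 → W
n=8: reaches L-position 1 → W
n=9: only reaches 7(W), 3(W), 2(W), all W → L
n=10: reaches L-position 4 → W
n=11: reaches L-position 9 → W
n=12: reaches L-position 5 → W
n=13: only reaches 11(W), 7(W), 6(W), all W → L
n=14: only reaches 12(W), 8(W), 7(W), all W → L
n=15: reaches L-position 13 → W
n=16: reaches L-position 14 → W
n=17: only reaches 15(W), 11(W), 10(W), all W → L
n=18: only reaches 16(W), 12(W), 11(W), all W → L
n=19: reaches L-position 17 → W
n=20: reaches L-position 18 → W
n=21: reaches L-position 14 → W
n=22: only reaches 20(W), 16(W), 15(W), all W → L
n=23: reaches L-position 17 → W
n=24: reaches L-position 22 → W
n=25: reaches L-position 18 → W
n=26: only reaches 24(W), 20(W), 19(W), all W → L
n=27: only reaches 25(W), 21(W), 20(W), all W → L
n=28: reaches L-position 26 → W
n=29: reaches L-position 27 → W
n=30: only reaches 28(W), 24(W), 23(W), all W → L
n=31: only reaches 29(W), 25(W), 24(W), all W → L
n=32: reaches L-position 30 → W
n=33: reaches L-position 31 → W
Reading off the rows marked L gives the requested list; there are 14 such values of n.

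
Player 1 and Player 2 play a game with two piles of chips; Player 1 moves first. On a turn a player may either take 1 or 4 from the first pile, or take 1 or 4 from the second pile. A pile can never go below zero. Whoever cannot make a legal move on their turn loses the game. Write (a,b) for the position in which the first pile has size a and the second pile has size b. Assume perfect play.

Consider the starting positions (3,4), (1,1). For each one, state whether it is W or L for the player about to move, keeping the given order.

Label each position W (a win for the player to move) or L (a loss). A position with no legal move is L; any other position is W exactly when some move reaches an L, and L when every move reaches a W.
No move ever increases a pile, so every position that can arise here has a ≤ 3 and b ≤ 4; it is enough to label the cells with 0 ≤ a ≤ 3 and 0 ≤ b ≤ 4.
Every move lowers a or b (never raises either), so fill the grid row by row in increasing a, and left to right within a row: each cell's successors are then already labelled.
      b=0  b=1  b=2  b=3  b=4
a=0:    L    W    L    W    W
a=1:    W    L    W    L    W
a=2:    L    W    L    W    W
a=3:    W    L    W    L    W
Cells with no legal move (terminal, hence L): (0,0).
The remaining L cells, each justified by listing all of its moves:
(0,2): the only move is to (0,1)(W), a W ⇒ L
(1,1): moves to (0,1)(W), (1,0)(W); every one is W ⇒ L
(1,3): moves to (0,3)(W), (1,2)(W); every one is W ⇒ L
(2,0): the only move is to (1,0)(W), a W ⇒ L
(2,2): moves to (1,2)(W), (2,1)(W); every one is W ⇒ L
(3,1): moves to (2,1)(W), (3,0)(W); every one is W ⇒ L
(3,3): moves to (2,3)(W), (3,2)(W); every one is W ⇒ L
Every other cell has at least one move into one of the L cells above, so it is W.
(3,4): the move to (3,3) reaches an L cell, so W
(1,1): one of the L cells justified above, so L

(3,4): W, (1,1): L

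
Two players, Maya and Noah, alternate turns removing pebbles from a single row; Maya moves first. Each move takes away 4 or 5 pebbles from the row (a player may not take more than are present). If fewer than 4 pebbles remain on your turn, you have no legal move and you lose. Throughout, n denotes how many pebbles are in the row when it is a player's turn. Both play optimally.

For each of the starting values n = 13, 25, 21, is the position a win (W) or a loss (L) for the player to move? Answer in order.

Label each position W (a win for the player to move) or L (a loss). A position with no legal move is L; any other position is W exactly when some move reaches an L, and L when every move reaches a W.
n=0: no move → L
n=1: no move → L
n=2: no move → L
n=3: no move → L
n=4: W (go to 0, an L position)
n=5: W (go to 1, an L position)
n=6: W (go to 2, an L position)
n=7: W (go to 3, an L position)
n=8: W (go to 3, an L position)
n=9: L (options 5(W), 4(W) are all W)
n=10: L (options 6(W), 5(W) are all W)
n=11: L (options 7(W), 6(W) are all W)
n=12: L (options 8(W), 7(W) are all W)
n=13: W (go to 9, an L position)
n=14: W (go to 10, an L position)
n=15: W (go to 11, an L position)
n=16: W (go to 12, an L position)
n=17: W (go to 12, an L position)
n=18: L (options 14(W), 13(W) are all W)
n=19: L (options 15(W), 14(W) are all W)
n=20: L (options 16(W), 15(W) are all W)
n=21: L (options 17(W), 16(W) are all W)
n=22: W (go to 18, an L position)
n=23: W (go to 19, an L position)
n=24: W (go to 20, an L position)
n=25: W (go to 21, an L position)

13: W, 25: W, 21: L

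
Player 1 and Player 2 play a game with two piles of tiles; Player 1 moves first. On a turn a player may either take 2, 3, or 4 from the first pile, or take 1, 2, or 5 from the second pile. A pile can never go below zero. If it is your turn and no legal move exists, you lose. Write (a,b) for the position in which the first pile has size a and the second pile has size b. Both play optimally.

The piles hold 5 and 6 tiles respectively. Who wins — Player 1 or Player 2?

Player 1 wins.

Label each position W (a win for the player to move) or L (a loss). A position with no legal move is L; any other position is W exactly when some move reaches an L, and L when every move reaches a W.
No move ever increases a pile, so every position that can arise here has a ≤ 5 and b ≤ 6; it is enough to label the cells with 0 ≤ a ≤ 5 and 0 ≤ b ≤ 6.
Every move lowers a or b (never raises either), so fill the grid row by row in increasing a, and left to right within a row: each cell's successors are then already labelled.
      b=0  b=1  b=2  b=3  b=4  b=5  b=6
a=0:    L    W    W    L    W    W    L
a=1:    L    W    W    L    W    W    L
a=2:    W    L    W    W    L    W    W
a=3:    W    L    W    W    L    W    W
a=4:    W    W    L    W    W    L    W
a=5:    W    W    L    W    W    L    W
Cells with no legal move (terminal, hence L): (0,0), (1,0).
The remaining L cells, each justified by listing all of its moves:
(0,3): only reaches (0,2)(W), (0,1)(W), all W → L
(0,6): only reaches (0,5)(W), (0,4)(W), (0,1)(W), all W → L
(1,3): only reaches (1,2)(W), (1,1)(W), all W → L
(1,6): only reaches (1,5)(W), (1,4)(W), (1,1)(W), all W → L
(2,1): only reaches (0,1)(W), (2,0)(W), all W → L
(2,4): only reaches (0,4)(W), (2,3)(W), (2,2)(W), all W → L
(3,1): only reaches (1,1)(W), (0,1)(W), (3,0)(W), all W → L
(3,4): only reaches (1,4)(W), (0,4)(W), (3,3)(W), (3,2)(W), all W → L
(4,2): only reaches (2,2)(W), (1,2)(W), (0,2)(W), (4,1)(W), (4,0)(W), all W → L
(4,5): only reaches (2,5)(W), (1,5)(W), (0,5)(W), (4,4)(W), (4,3)(W), (4,0)(W), all W → L
(5,2): only reaches (3,2)(W), (2,2)(W), (1,2)(W), (5,1)(W), (5,0)(W), all W → L
(5,5): only reaches (3,5)(W), (2,5)(W), (1,5)(W), (5,4)(W), (5,3)(W), (5,0)(W), all W → L
Every other cell has at least one move into one of the L cells above, so it is W.
From (5,6) Player 1 can move to (1,6), reaching an L position.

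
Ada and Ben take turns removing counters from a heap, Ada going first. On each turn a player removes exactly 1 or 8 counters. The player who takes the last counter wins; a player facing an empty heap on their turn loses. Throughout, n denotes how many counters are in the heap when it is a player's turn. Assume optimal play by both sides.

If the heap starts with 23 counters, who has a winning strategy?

Use the standard recursion: the mover loses at a terminal position; elsewhere, the mover wins exactly when some move hands the opponent an L position.
n=0: no move → L
n=1: W (go to 0, an L position)
n=2: L (sole option 1(W) is W)
n=3: W (go to 2, an L position)
n=4: L (sole option 3(W) is W)
n=5: W (go to 4, an L position)
n=6: L (sole option 5(W) is W)
n=7: W (go to 6, an L position)
n=8: W (go to 0, an L position)
n=9: L (options 8(W), 1(W) are all W)
n=10: W (go to 9, an L position)
n=11: L (options 10(W), 3(W) are all W)
n=12: W (go to 11, an L position)
n=13: L (options 12(W), 5(W) are all W)
n=14: W (go to 13, an L position)
n=15: L (options 14(W), 7(W) are all W)
n=16: W (go to 15, an L position)
n=17: W (go to 9, an L position)
n=18: L (options 17(W), 10(W) are all W)
n=19: W (go to 18, an L position)
n=20: L (options 19(W), 12(W) are all W)
n=21: W (go to 20, an L position)
n=22: L (options 21(W), 14(W) are all W)
n=23: W (go to 22, an L position)
The starting position 23 is W: Ada should remove 1, leaving 22, handing over an L position.

Ada wins.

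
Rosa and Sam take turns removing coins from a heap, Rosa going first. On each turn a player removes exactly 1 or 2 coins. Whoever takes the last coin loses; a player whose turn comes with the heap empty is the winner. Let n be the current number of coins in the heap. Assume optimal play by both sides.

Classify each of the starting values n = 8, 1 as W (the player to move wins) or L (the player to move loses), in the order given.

Work bottom-up. With no move the player to move wins. Otherwise the position is W if at least one move leads to an L position for the opponent, and L if every move leads to a W.
n=0: no move; the opponent has just taken the last coin and therefore loses → W
n=1: the only move is to 0(W), a W ⇒ L
n=2: can move to 1, which is L ⇒ W
n=3: can move to 1, which is L ⇒ W
n=4: moves to 3(W), 2(W); every one is W ⇒ L
n=5: can move to 4, which is L ⇒ W
n=6: can move to 4, which is L ⇒ W
n=7: moves to 6(W), 5(W); every one is W ⇒ L
n=8: can move to 7, which is L ⇒ W

8: W, 1: L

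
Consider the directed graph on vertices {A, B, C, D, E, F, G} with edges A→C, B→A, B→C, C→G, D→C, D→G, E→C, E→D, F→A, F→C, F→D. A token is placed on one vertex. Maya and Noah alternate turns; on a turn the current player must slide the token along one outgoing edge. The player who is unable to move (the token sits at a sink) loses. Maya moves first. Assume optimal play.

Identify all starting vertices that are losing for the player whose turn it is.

Classify positions by backward induction: terminal positions (no move available) are L. From any other position, the mover wins iff some move reaches an L.
Every edge goes from a vertex to one that appears earlier in the order G, C, D, A, B, F, E, so processing vertices in that order labels each vertex after all of its successors.
G: no outgoing edge → L
C: →G(L), so W
D: →G(L), so W
A: →C(W) only, which is W, so L
B: →A(L), so W
F: →A(L), so W
E: →D(W), C(W) — all W, so L
Reading off the rows marked L gives the requested list; there are 3 such vertices.

A, E, G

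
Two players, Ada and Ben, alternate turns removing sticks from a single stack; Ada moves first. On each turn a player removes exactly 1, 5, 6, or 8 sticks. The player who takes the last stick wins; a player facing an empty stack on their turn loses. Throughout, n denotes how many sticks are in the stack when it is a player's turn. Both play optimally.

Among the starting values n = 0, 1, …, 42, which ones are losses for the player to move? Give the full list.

0, 2, 4, 11, 13, 15, 22, 24, 26, 33, 35, 37

Build the W/L table. Terminal = L. A non-terminal position is W if it has a move to some L; otherwise it is L.
n=0: no move → L
n=1: W (go to 0, an L position)
n=2: L (sole option 1(W) is W)
n=3: W (go to 2, an L position)
n=4: L (sole option 3(W) is W)
n=5: W (go to 4, an L position)
n=6: W (go to 0, an L position)
n=7: W (go to 2, an L position)
n=8: W (go to 2, an L position)
n=9: W (go to 4, an L position)
n=10: W (go to 4, an L position)
n=11: L (options 10(W), 6(W), 5(W), 3(W) are all W)
n=12: W (go to 11, an L position)
n=13: L (options 12(W), 8(W), 7(W), 5(W) are all W)
n=14: W (go to 13, an L position)
n=15: L (options 14(W), 10(W), 9(W), 7(W) are all W)
n=16: W (go to 15, an L position)
n=17: W (go to 11, an L position)
n=18: W (go to 13, an L position)
n=19: W (go to 13, an L position)
n=20: W (go to 15, an L position)
n=21: W (go to 15, an L position)
n=22: L (options 21(W), 17(W), 16(W), 14(W) are all W)
n=23: W (go to 22, an L position)
n=24: L (options 23(W), 19(W), 18(W), 16(W) are all W)
n=25: W (go to 24, an L position)
n=26: L (options 25(W), 21(W), 20(W), 18(W) are all W)
n=27: W (go to 26, an L position)
n=28: W (go to 22, an L position)
n=29: W (go to 24, an L position)
n=30: W (go to 24, an L position)
n=31: W (go to 26, an L position)
n=32: W (go to 26, an L position)
n=33: L (options 32(W), 28(W), 27(W), 25(W) are all W)
n=34: W (go to 33, an L position)
n=35: L (options 34(W), 30(W), 29(W), 27(W) are all W)
n=36: W (go to 35, an L position)
n=37: L (options 36(W), 32(W), 31(W), 29(W) are all W)
n=38: W (go to 37, an L position)
n=39: W (go to 33, an L position)
n=40: W (go to 35, an L position)
n=41: W (go to 35, an L position)
n=42: W (go to 37, an L position)
Reading off the rows marked L gives the requested list; there are 12 such values of n.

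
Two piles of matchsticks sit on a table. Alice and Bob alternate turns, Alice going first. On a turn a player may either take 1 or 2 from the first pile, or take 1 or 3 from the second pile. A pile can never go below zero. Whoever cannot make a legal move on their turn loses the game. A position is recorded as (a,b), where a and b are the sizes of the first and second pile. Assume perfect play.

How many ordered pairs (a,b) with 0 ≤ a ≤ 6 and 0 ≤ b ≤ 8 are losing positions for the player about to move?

23

Classify positions by backward induction: terminal positions (no move available) are L. From any other position, the mover wins iff some move reaches an L.
Every move lowers a or b (never raises either), so fill the grid row by row in increasing a, and left to right within a row: each cell's successors are then already labelled.
      b=0  b=1  b=2  b=3  b=4  b=5  b=6  b=7  b=8
a=0:    L    W    L    W    L    W    L    W    L
a=1:    W    L    W    L    W    L    W    L    W
a=2:    W    W    W    W    W    W    W    W    W
a=3:    L    W    L    W    L    W    L    W    L
a=4:    W    L    W    L    W    L    W    L    W
a=5:    W    W    W    W    W    W    W    W    W
a=6:    L    W    L    W    L    W    L    W    L
Cells with no legal move (terminal, hence L): (0,0).
The remaining L cells, each justified by listing all of its moves:
(0,2): only reaches (0,1)(W), which is W → L
(0,4): only reaches (0,3)(W), (0,1)(W), all W → L
(0,6): only reaches (0,5)(W), (0,3)(W), all W → L
(0,8): only reaches (0,7)(W), (0,5)(W), all W → L
(1,1): only reaches (0,1)(W), (1,0)(W), all W → L
(1,3): only reaches (0,3)(W), (1,2)(W), (1,0)(W), all W → L
(1,5): only reaches (0,5)(W), (1,4)(W), (1,2)(W), all W → L
(1,7): only reaches (0,7)(W), (1,6)(W), (1,4)(W), all W → L
(3,0): only reaches (2,0)(W), (1,0)(W), all W → L
(3,2): only reaches (2,2)(W), (1,2)(W), (3,1)(W), all W → L
(3,4): only reaches (2,4)(W), (1,4)(W), (3,3)(W), (3,1)(W), all W → L
(3,6): only reaches (2,6)(W), (1,6)(W), (3,5)(W), (3,3)(W), all W → L
(3,8): only reaches (2,8)(W), (1,8)(W), (3,7)(W), (3,5)(W), all W → L
(4,1): only reaches (3,1)(W), (2,1)(W), (4,0)(W), all W → L
(4,3): only reaches (3,3)(W), (2,3)(W), (4,2)(W), (4,0)(W), all W → L
(4,5): only reaches (3,5)(W), (2,5)(W), (4,4)(W), (4,2)(W), all W → L
(4,7): only reaches (3,7)(W), (2,7)(W), (4,6)(W), (4,4)(W), all W → L
(6,0): only reaches (5,0)(W), (4,0)(W), all W → L
(6,2): only reaches (5,2)(W), (4,2)(W), (6,1)(W), all W → L
(6,4): only reaches (5,4)(W), (4,4)(W), (6,3)(W), (6,1)(W), all W → L
(6,6): only reaches (5,6)(W), (4,6)(W), (6,5)(W), (6,3)(W), all W → L
(6,8): only reaches (5,8)(W), (4,8)(W), (6,7)(W), (6,5)(W), all W → L
Every other cell has at least one move into one of the L cells above, so it is W.
L cells per row: a=0: 5, a=1: 4, a=2: 0, a=3: 5, a=4: 4, a=5: 0, a=6: 5; total 23.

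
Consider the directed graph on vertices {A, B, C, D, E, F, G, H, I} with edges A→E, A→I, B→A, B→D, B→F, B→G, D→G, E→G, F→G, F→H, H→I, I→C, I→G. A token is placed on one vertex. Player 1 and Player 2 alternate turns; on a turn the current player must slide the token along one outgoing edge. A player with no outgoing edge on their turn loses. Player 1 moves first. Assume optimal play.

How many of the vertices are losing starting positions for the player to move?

Label each position W (a win for the player to move) or L (a loss). A position with no legal move is L; any other position is W exactly when some move reaches an L, and L when every move reaches a W.
Every edge goes from a vertex to one that appears earlier in the order G, C, I, H, E, F, A, D, B, so processing vertices in that order labels each vertex after all of its successors.
G: no outgoing edge → L
C: no outgoing edge → L
I: reaches L-position C → W
H: only reaches I(W), which is W → L
E: reaches L-position G → W
F: reaches L-position H → W
A: only reaches E(W), I(W), all W → L
D: reaches L-position G → W
B: reaches L-position A → W
The L vertices are A, C, G, H; that is 4 in all.

4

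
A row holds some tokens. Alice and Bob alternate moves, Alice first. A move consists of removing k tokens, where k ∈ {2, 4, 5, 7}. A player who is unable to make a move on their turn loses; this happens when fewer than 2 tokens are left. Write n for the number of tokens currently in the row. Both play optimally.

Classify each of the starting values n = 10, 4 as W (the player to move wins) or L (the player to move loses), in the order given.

Positions with no move are L. A position that does have a move is losing for the player to move precisely when every available move leads to a winning position for the opponent. Fill in the labels:
n=0: no move → L
n=1: no move → L
n=2: W (go to 0, an L position)
n=3: W (go to 1, an L position)
n=4: W (go to 0, an L position)
n=5: W (go to 1, an L position)
n=6: W (go to 1, an L position)
n=7: W (go to 0, an L position)
n=8: W (go to 1, an L position)
n=9: L (options 7(W), 5(W), 4(W), 2(W) are all W)
n=10: L (options 8(W), 6(W), 5(W), 3(W) are all W)

10: L, 4: W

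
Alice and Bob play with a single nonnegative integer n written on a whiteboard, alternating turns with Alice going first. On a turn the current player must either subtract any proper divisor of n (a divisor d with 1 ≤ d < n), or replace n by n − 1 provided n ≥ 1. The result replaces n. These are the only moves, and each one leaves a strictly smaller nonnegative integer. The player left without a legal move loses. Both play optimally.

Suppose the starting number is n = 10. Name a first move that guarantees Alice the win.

Label each position W (a win for the player to move) or L (a loss). A position with no legal move is L; any other position is W exactly when some move reaches an L, and L when every move reaches a W.
n=0: no move → L
n=1: →0(L), so W
n=2: →1(W) only, which is W, so L
n=3: →2(L), so W
n=4: →2(L), so W
n=5: →4(W) only, which is W, so L
n=6: →5(L), so W
n=7: →6(W) only, which is W, so L
n=8: →7(L), so W
n=9: →6(W), 8(W) — all W, so L
n=10: →5(L), so W
From 10, the L positions reachable in one move are: 5, 9. Any move reaching one of these is winning.

Move to 5.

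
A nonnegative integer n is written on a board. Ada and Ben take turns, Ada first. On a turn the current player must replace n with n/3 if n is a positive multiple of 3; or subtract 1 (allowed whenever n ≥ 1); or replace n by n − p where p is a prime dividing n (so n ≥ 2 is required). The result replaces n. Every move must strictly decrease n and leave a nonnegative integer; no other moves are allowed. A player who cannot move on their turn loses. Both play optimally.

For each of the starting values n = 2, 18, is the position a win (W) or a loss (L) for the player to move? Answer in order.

Build the W/L table. Terminal = L. A non-terminal position is W if it has a move to some L; otherwise it is L.
n=0: no move → L
n=1: reaches L-position 0 → W
n=2: reaches L-position 0 → W
n=3: reaches L-position 0 → W
n=4: only reaches 2(W), 3(W), all W → L
n=5: reaches L-position 0 → W
n=6: reaches L-position 4 → W
n=7: reaches L-position 0 → W
n=8: only reaches 6(W), 7(W), all W → L
n=9: reaches L-position 8 → W
n=10: reaches L-position 8 → W
n=11: reaches L-position 0 → W
n=12: reaches L-position 4 → W
n=13: reaches L-position 0 → W
n=14: only reaches 7(W), 12(W), 13(W), all W → L
n=15: reaches L-position 14 → W
n=16: reaches L-position 14 → W
n=17: reaches L-position 0 → W
n=18: only reaches 6(W), 15(W), 16(W), 17(W), all W → L

2: W, 18: L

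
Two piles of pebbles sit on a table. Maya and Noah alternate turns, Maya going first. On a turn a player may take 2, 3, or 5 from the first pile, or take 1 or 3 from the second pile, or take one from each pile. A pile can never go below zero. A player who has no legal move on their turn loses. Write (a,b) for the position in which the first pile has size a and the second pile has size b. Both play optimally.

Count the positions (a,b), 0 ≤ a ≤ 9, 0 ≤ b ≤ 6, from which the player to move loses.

Compute win/loss labels from the base case upward. A position with no move is L. Any other position is W if it can reach an L in one move, else L.
Every move lowers a or b (never raises either), so fill the grid row by row in increasing a, and left to right within a row: each cell's successors are then already labelled.
      b=0  b=1  b=2  b=3  b=4  b=5  b=6
a=0:    L    W    L    W    L    W    L
a=1:    L    W    L    W    L    W    L
a=2:    W    W    W    W    W    W    W
a=3:    W    L    W    L    W    L    W
a=4:    W    L    W    L    W    L    W
a=5:    W    W    W    W    W    W    W
a=6:    W    W    W    W    W    W    W
a=7:    L    W    L    W    L    W    L
a=8:    L    W    L    W    L    W    L
a=9:    W    W    W    W    W    W    W
Cells with no legal move (terminal, hence L): (0,0), (1,0).
The remaining L cells, each justified by listing all of its moves:
(0,2): L (sole option (0,1)(W) is W)
(0,4): L (options (0,3)(W), (0,1)(W) are all W)
(0,6): L (options (0,5)(W), (0,3)(W) are all W)
(1,2): L (options (1,1)(W), (0,1)(W) are all W)
(1,4): L (options (1,3)(W), (1,1)(W), (0,3)(W) are all W)
(1,6): L (options (1,5)(W), (1,3)(W), (0,5)(W) are all W)
(3,1): L (options (1,1)(W), (0,1)(W), (3,0)(W), (2,0)(W) are all W)
(3,3): L (options (1,3)(W), (0,3)(W), (3,2)(W), (3,0)(W), (2,2)(W) are all W)
(3,5): L (options (1,5)(W), (0,5)(W), (3,4)(W), (3,2)(W), (2,4)(W) are all W)
(4,1): L (options (2,1)(W), (1,1)(W), (4,0)(W), (3,0)(W) are all W)
(4,3): L (options (2,3)(W), (1,3)(W), (4,2)(W), (4,0)(W), (3,2)(W) are all W)
(4,5): L (options (2,5)(W), (1,5)(W), (4,4)(W), (4,2)(W), (3,4)(W) are all W)
(7,0): L (options (5,0)(W), (4,0)(W), (2,0)(W) are all W)
(7,2): L (options (5,2)(W), (4,2)(W), (2,2)(W), (7,1)(W), (6,1)(W) are all W)
(7,4): L (options (5,4)(W), (4,4)(W), (2,4)(W), (7,3)(W), (7,1)(W), (6,3)(W) are all W)
(7,6): L (options (5,6)(W), (4,6)(W), (2,6)(W), (7,5)(W), (7,3)(W), (6,5)(W) are all W)
(8,0): L (options (6,0)(W), (5,0)(W), (3,0)(W) are all W)
(8,2): L (options (6,2)(W), (5,2)(W), (3,2)(W), (8,1)(W), (7,1)(W) are all W)
(8,4): L (options (6,4)(W), (5,4)(W), (3,4)(W), (8,3)(W), (8,1)(W), (7,3)(W) are all W)
(8,6): L (options (6,6)(W), (5,6)(W), (3,6)(W), (8,5)(W), (8,3)(W), (7,5)(W) are all W)
Every other cell has at least one move into one of the L cells above, so it is W.
L cells per row: a=0: 4, a=1: 4, a=2: 0, a=3: 3, a=4: 3, a=5: 0, a=6: 0, a=7: 4, a=8: 4, a=9: 0; total 22.

22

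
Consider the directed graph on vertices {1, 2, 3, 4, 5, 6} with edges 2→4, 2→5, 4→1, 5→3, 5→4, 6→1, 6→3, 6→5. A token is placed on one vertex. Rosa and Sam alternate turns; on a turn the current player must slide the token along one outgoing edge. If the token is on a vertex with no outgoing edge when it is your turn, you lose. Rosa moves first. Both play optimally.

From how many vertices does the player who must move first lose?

Label each position W (a win for the player to move) or L (a loss). A position with no legal move is L; any other position is W exactly when some move reaches an L, and L when every move reaches a W.
Every edge goes from a vertex to one that appears earlier in the order 1, 3, 4, 5, 6, 2, so processing vertices in that order labels each vertex after all of its successors.
1: no outgoing edge → L
3: no outgoing edge → L
4: →1(L), so W
5: →3(L), so W
6: →3(L), so W
2: →5(W), 4(W) — all W, so L
The L vertices are 1, 2, 3; that is 3 in all.

3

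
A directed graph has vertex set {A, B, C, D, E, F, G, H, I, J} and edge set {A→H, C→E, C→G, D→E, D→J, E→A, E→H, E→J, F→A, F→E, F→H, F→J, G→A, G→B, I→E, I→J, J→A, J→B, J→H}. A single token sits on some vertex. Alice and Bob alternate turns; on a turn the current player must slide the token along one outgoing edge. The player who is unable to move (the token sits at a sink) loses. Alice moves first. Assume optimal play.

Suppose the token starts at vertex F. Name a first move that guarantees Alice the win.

Move to H.

Work bottom-up. With no move the player to move loses. Otherwise the position is W if at least one move leads to an L position for the opponent, and L if every move leads to a W.
Every edge goes from a vertex to one that appears earlier in the order B, H, A, J, E, G, F, I, D, C, so processing vertices in that order labels each vertex after all of its successors.
B: no outgoing edge → L
H: no outgoing edge → L
A: can move to H, which is L ⇒ W
J: can move to H, which is L ⇒ W
E: can move to H, which is L ⇒ W
G: can move to B, which is L ⇒ W
F: can move to H, which is L ⇒ W
I: moves to E(W), J(W); every one is W ⇒ L
D: moves to E(W), J(W); every one is W ⇒ L
C: moves to G(W), E(W); every one is W ⇒ L
From F, the L positions reachable in one move are: H.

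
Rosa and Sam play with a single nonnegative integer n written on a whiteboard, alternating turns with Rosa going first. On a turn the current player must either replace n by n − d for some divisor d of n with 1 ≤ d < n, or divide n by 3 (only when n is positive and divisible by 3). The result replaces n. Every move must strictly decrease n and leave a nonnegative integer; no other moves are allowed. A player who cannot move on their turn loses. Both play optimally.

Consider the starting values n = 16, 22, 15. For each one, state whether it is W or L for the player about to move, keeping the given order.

Label each position W (a win for the player to move) or L (a loss). A position with no legal move is L; any other position is W exactly when some move reaches an L, and L when every move reaches a W.
n=0: no move → L
n=1: no move → L
n=2: can move to 1, which is L ⇒ W
n=3: can move to 1, which is L ⇒ W
n=4: moves to 2(W), 3(W); every one is W ⇒ L
n=5: can move to 4, which is L ⇒ W
n=6: can move to 4, which is L ⇒ W
n=7: the only move is to 6(W), a W ⇒ L
n=8: can move to 4, which is L ⇒ W
n=9: moves to 3(W), 6(W), 8(W); every one is W ⇒ L
n=10: can move to 9, which is L ⇒ W
n=11: the only move is to 10(W), a W ⇒ L
n=12: can move to 4, which is L ⇒ W
n=13: the only move is to 12(W), a W ⇒ L
n=14: can move to 7, which is L ⇒ W
n=15: moves to 5(W), 10(W), 12(W), 14(W); every one is W ⇒ L
n=16: can move to 15, which is L ⇒ W
n=17: the only move is to 16(W), a W ⇒ L
n=18: can move to 9, which is L ⇒ W
n=19: the only move is to 18(W), a W ⇒ L
n=20: can move to 15, which is L ⇒ W
n=21: can move to 7, which is L ⇒ W
n=22: can move to 11, which is L ⇒ W

16: W, 22: W, 15: L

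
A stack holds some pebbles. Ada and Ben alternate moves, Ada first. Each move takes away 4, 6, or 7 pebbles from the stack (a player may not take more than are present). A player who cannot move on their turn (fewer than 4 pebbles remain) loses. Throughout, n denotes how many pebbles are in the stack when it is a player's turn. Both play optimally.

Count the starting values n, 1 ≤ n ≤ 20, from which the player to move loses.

7

Label each position W (a win for the player to move) or L (a loss). A position with no legal move is L; any other position is W exactly when some move reaches an L, and L when every move reaches a W.
n=0: no move → L
n=1: no move → L
n=2: no move → L
n=3: no move → L
n=4: W (go to 0, an L position)
n=5: W (go to 1, an L position)
n=6: W (go to 2, an L position)
n=7: W (go to 3, an L position)
n=8: W (go to 2, an L position)
n=9: W (go to 3, an L position)
n=10: W (go to 3, an L position)
n=11: L (options 7(W), 5(W), 4(W) are all W)
n=12: L (options 8(W), 6(W), 5(W) are all W)
n=13: L (options 9(W), 7(W), 6(W) are all W)
n=14: L (options 10(W), 8(W), 7(W) are all W)
n=15: W (go to 11, an L position)
n=16: W (go to 12, an L position)
n=17: W (go to 13, an L position)
n=18: W (go to 14, an L position)
n=19: W (go to 13, an L position)
n=20: W (go to 14, an L position)
L entries with 1 ≤ n ≤ 20 (n=0 is outside the asked range and is not counted): n = 1, 2, 3, 11, 12, 13, 14; that makes 7.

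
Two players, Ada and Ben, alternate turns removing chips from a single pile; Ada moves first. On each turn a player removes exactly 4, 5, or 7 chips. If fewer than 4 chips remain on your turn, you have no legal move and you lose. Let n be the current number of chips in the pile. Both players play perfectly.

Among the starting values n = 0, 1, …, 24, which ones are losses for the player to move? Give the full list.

Work bottom-up. With no move the player to move loses. Otherwise the position is W if at least one move leads to an L position for the opponent, and L if every move leads to a W.
n=0: no move → L
n=1: no move → L
n=2: no move → L
n=3: no move → L
n=4: can move to 0, which is L ⇒ W
n=5: can move to 1, which is L ⇒ W
n=6: can move to 2, which is L ⇒ W
n=7: can move to 3, which is L ⇒ W
n=8: can move to 3, which is L ⇒ W
n=9: can move to 2, which is L ⇒ W
n=10: can move to 3, which is L ⇒ W
n=11: moves to 7(W), 6(W), 4(W); every one is W ⇒ L
n=12: moves to 8(W), 7(W), 5(W); every one is W ⇒ L
n=13: moves to 9(W), 8(W), 6(W); every one is W ⇒ L
n=14: moves to 10(W), 9(W), 7(W); every one is W ⇒ L
n=15: can move to 11, which is L ⇒ W
n=16: can move to 12, which is L ⇒ W
n=17: can move to 13, which is L ⇒ W
n=18: can move to 14, which is L ⇒ W
n=19: can move to 14, which is L ⇒ W
n=20: can move to 13, which is L ⇒ W
n=21: can move to 14, which is L ⇒ W
n=22: moves to 18(W), 17(W), 15(W); every one is W ⇒ L
n=23: moves to 19(W), 18(W), 16(W); every one is W ⇒ L
n=24: moves to 20(W), 19(W), 17(W); every one is W ⇒ L
The losing starting values of n are exactly the entries labelled L in this table (11 of them).

0, 1, 2, 3, 11, 12, 13, 14, 22, 23, 24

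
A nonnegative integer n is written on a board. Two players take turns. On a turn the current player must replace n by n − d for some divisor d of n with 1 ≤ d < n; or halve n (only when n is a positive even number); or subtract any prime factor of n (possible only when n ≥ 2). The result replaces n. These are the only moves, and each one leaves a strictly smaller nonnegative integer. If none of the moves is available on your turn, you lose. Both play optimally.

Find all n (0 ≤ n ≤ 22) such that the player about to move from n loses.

0, 1, 4, 9, 14, 20

Build the W/L table. Terminal = L. A non-terminal position is W if it has a move to some L; otherwise it is L.
n=0: no move → L
n=1: no move → L
n=2: reaches L-position 0 → W
n=3: reaches L-position 0 → W
n=4: only reaches 2(W), 3(W), all W → L
n=5: reaches L-position 0 → W
n=6: reaches L-position 4 → W
n=7: reaches L-position 0 → W
n=8: reaches L-position 4 → W
n=9: only reaches 6(W), 8(W), all W → L
n=10: reaches L-position 9 → W
n=11: reaches L-position 0 → W
n=12: reaches L-position 9 → W
n=13: reaches L-position 0 → W
n=14: only reaches 7(W), 12(W), 13(W), all W → L
n=15: reaches L-position 14 → W
n=16: reaches L-position 14 → W
n=17: reaches L-position 0 → W
n=18: reaches L-position 9 → W
n=19: reaches L-position 0 → W
n=20: only reaches 10(W), 15(W), 16(W), 18(W), 19(W), all W → L
n=21: reaches L-position 14 → W
n=22: reaches L-position 20 → W
Reading off the rows marked L gives the requested list; there are 6 such values of n.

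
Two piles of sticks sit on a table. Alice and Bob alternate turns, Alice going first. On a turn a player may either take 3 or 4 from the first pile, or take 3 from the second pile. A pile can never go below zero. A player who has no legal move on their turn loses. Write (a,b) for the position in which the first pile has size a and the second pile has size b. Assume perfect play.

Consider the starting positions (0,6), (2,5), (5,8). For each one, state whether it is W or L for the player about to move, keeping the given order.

Positions with no move are L. A position that does have a move is losing for the player to move precisely when every available move leads to a winning position for the opponent. Fill in the labels:
No move ever increases a pile, so every position that can arise here has a ≤ 5 and b ≤ 8; it is enough to label the cells with 0 ≤ a ≤ 5 and 0 ≤ b ≤ 8.
Every move lowers a or b (never raises either), so fill the grid row by row in increasing a, and left to right within a row: each cell's successors are then already labelled.
      b=0  b=1  b=2  b=3  b=4  b=5  b=6  b=7  b=8
a=0:    L    L    L    W    W    W    L    L    L
a=1:    L    L    L    W    W    W    L    L    L
a=2:    L    L    L    W    W    W    L    L    L
a=3:    W    W    W    L    L    L    W    W    W
a=4:    W    W    W    L    L    L    W    W    W
a=5:    W    W    W    L    L    L    W    W    W
Cells with no legal move (terminal, hence L): (0,0), (0,1), (0,2), (1,0), (1,1), (1,2), (2,0), (2,1), (2,2).
The remaining L cells, each justified by listing all of its moves:
(0,6): L (sole option (0,3)(W) is W)
(0,7): L (sole option (0,4)(W) is W)
(0,8): L (sole option (0,5)(W) is W)
(1,6): L (sole option (1,3)(W) is W)
(1,7): L (sole option (1,4)(W) is W)
(1,8): L (sole option (1,5)(W) is W)
(2,6): L (sole option (2,3)(W) is W)
(2,7): L (sole option (2,4)(W) is W)
(2,8): L (sole option (2,5)(W) is W)
(3,3): L (options (0,3)(W), (3,0)(W) are all W)
(3,4): L (options (0,4)(W), (3,1)(W) are all W)
(3,5): L (options (0,5)(W), (3,2)(W) are all W)
(4,3): L (options (1,3)(W), (0,3)(W), (4,0)(W) are all W)
(4,4): L (options (1,4)(W), (0,4)(W), (4,1)(W) are all W)
(4,5): L (options (1,5)(W), (0,5)(W), (4,2)(W) are all W)
(5,3): L (options (2,3)(W), (1,3)(W), (5,0)(W) are all W)
(5,4): L (options (2,4)(W), (1,4)(W), (5,1)(W) are all W)
(5,5): L (options (2,5)(W), (1,5)(W), (5,2)(W) are all W)
Every other cell has at least one move into one of the L cells above, so it is W.
(0,6): one of the L cells justified above, so L
(2,5): the move to (2,2) reaches an L cell, so W
(5,8): the move to (2,8) reaches an L cell, so W

(0,6): L, (2,5): W, (5,8): W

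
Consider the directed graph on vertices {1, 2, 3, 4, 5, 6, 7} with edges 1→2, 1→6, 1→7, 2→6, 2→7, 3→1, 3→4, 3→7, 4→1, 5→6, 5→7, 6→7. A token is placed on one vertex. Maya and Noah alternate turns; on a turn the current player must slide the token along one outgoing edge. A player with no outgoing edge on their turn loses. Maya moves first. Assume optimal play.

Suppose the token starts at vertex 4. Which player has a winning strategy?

Noah wins.

Label each position W (a win for the player to move) or L (a loss). A position with no legal move is L; any other position is W exactly when some move reaches an L, and L when every move reaches a W.
Every edge goes from a vertex to one that appears earlier in the order 7, 6, 2, 1, 4, 5, 3, so processing vertices in that order labels each vertex after all of its successors.
7: no outgoing edge → L
6: can move to 7, which is L ⇒ W
2: can move to 7, which is L ⇒ W
1: can move to 7, which is L ⇒ W
4: the only move is to 1(W), a W ⇒ L
5: can move to 7, which is L ⇒ W
3: can move to 4, which is L ⇒ W
Every move from 4 reaches a W position, so the mover loses.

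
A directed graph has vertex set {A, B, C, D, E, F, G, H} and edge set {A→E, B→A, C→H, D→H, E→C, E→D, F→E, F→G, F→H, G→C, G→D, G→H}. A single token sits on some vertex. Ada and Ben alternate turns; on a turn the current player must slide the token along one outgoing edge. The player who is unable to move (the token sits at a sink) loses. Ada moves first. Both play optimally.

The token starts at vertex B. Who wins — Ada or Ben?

Work bottom-up. With no move the player to move loses. Otherwise the position is W if at least one move leads to an L position for the opponent, and L if every move leads to a W.
Every edge goes from a vertex to one that appears earlier in the order H, D, C, G, E, F, A, B, so processing vertices in that order labels each vertex after all of its successors.
H: no outgoing edge → L
D: can move to H, which is L ⇒ W
C: can move to H, which is L ⇒ W
G: can move to H, which is L ⇒ W
E: moves to C(W), D(W); every one is W ⇒ L
F: can move to E, which is L ⇒ W
A: can move to E, which is L ⇒ W
B: the only move is to A(W), a W ⇒ L
The starting position B is L: whatever Ada does, the opponent receives a W position.

Ben wins.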